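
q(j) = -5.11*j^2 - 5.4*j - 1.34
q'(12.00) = -128.04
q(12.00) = -801.98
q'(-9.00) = 86.58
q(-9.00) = -366.65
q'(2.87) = -34.73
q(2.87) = -58.93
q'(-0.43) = -1.01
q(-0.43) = 0.04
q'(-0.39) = -1.41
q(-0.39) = -0.01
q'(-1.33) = 8.19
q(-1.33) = -3.20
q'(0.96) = -15.21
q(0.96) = -11.23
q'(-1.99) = 14.94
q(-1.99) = -10.83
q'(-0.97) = 4.51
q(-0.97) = -0.91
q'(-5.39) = 49.69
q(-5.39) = -120.69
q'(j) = -10.22*j - 5.4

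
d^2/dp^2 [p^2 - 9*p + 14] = 2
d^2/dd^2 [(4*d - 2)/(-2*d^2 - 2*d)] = 2*(-2*d^3 + 3*d^2 + 3*d + 1)/(d^3*(d^3 + 3*d^2 + 3*d + 1))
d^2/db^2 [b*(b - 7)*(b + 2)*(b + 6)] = 12*b^2 + 6*b - 88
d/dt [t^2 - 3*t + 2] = 2*t - 3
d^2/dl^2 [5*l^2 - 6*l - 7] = 10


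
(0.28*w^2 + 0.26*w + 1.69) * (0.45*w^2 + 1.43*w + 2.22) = 0.126*w^4 + 0.5174*w^3 + 1.7539*w^2 + 2.9939*w + 3.7518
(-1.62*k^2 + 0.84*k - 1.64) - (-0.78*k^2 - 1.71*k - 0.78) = -0.84*k^2 + 2.55*k - 0.86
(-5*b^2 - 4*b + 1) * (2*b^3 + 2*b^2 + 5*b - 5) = -10*b^5 - 18*b^4 - 31*b^3 + 7*b^2 + 25*b - 5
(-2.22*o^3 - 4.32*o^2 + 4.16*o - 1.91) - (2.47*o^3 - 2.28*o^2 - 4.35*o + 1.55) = -4.69*o^3 - 2.04*o^2 + 8.51*o - 3.46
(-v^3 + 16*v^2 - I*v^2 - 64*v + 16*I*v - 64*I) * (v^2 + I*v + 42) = -v^5 + 16*v^4 - 2*I*v^4 - 105*v^3 + 32*I*v^3 + 656*v^2 - 170*I*v^2 - 2624*v + 672*I*v - 2688*I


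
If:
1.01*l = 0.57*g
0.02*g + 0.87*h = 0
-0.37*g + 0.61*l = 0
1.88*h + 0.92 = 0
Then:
No Solution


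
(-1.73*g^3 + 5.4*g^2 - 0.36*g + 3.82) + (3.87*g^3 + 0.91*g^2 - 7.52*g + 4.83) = 2.14*g^3 + 6.31*g^2 - 7.88*g + 8.65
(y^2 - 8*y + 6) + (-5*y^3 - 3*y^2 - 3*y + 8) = -5*y^3 - 2*y^2 - 11*y + 14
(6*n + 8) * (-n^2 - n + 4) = -6*n^3 - 14*n^2 + 16*n + 32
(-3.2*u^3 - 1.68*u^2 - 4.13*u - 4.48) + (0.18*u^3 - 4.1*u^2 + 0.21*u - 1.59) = -3.02*u^3 - 5.78*u^2 - 3.92*u - 6.07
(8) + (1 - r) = 9 - r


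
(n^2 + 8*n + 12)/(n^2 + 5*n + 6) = (n + 6)/(n + 3)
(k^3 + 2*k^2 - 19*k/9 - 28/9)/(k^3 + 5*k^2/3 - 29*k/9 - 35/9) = (3*k - 4)/(3*k - 5)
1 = 1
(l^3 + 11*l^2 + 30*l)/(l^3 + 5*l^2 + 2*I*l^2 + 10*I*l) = (l + 6)/(l + 2*I)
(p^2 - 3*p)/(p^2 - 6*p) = (p - 3)/(p - 6)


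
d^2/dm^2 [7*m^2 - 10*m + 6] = 14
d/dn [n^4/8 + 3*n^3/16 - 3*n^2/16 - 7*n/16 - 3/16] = n^3/2 + 9*n^2/16 - 3*n/8 - 7/16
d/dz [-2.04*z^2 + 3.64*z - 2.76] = 3.64 - 4.08*z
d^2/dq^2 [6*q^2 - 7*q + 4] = 12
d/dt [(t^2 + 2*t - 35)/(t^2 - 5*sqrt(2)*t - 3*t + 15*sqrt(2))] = (2*(t + 1)*(t^2 - 5*sqrt(2)*t - 3*t + 15*sqrt(2)) + (-2*t + 3 + 5*sqrt(2))*(t^2 + 2*t - 35))/(t^2 - 5*sqrt(2)*t - 3*t + 15*sqrt(2))^2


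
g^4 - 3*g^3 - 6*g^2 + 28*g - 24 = (g - 2)^3*(g + 3)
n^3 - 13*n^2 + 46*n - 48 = (n - 8)*(n - 3)*(n - 2)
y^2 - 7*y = y*(y - 7)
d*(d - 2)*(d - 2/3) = d^3 - 8*d^2/3 + 4*d/3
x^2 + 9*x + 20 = (x + 4)*(x + 5)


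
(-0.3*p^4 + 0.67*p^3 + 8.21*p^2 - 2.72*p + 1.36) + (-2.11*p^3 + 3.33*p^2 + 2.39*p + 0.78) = -0.3*p^4 - 1.44*p^3 + 11.54*p^2 - 0.33*p + 2.14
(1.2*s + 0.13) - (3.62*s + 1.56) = -2.42*s - 1.43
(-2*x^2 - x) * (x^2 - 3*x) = -2*x^4 + 5*x^3 + 3*x^2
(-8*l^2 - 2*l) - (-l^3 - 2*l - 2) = l^3 - 8*l^2 + 2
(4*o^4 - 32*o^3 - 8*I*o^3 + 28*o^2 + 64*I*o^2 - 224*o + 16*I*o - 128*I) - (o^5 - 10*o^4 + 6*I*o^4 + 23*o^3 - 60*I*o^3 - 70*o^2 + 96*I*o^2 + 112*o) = -o^5 + 14*o^4 - 6*I*o^4 - 55*o^3 + 52*I*o^3 + 98*o^2 - 32*I*o^2 - 336*o + 16*I*o - 128*I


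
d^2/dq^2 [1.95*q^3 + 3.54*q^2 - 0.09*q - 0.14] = 11.7*q + 7.08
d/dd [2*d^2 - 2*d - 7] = 4*d - 2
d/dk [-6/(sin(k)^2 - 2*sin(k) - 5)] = 12*(sin(k) - 1)*cos(k)/(2*sin(k) + cos(k)^2 + 4)^2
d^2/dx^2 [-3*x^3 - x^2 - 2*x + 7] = -18*x - 2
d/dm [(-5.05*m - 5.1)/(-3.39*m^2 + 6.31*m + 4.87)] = (-17.1195*m^2 - 34.578*m + 7.5875)/(11.4921*m^4 - 42.7818*m^3 + 6.79749999999999*m^2 + 61.4594*m + 23.7169)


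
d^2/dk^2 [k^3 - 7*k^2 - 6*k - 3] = 6*k - 14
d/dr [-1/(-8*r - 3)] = -8/(8*r + 3)^2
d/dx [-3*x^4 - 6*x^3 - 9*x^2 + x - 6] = -12*x^3 - 18*x^2 - 18*x + 1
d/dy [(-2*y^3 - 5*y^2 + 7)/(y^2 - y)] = -2 + 7/y^2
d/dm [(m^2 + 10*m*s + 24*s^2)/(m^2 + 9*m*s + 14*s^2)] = s*(-m^2 - 20*m*s - 76*s^2)/(m^4 + 18*m^3*s + 109*m^2*s^2 + 252*m*s^3 + 196*s^4)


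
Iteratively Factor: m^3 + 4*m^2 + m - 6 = (m - 1)*(m^2 + 5*m + 6) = (m - 1)*(m + 3)*(m + 2)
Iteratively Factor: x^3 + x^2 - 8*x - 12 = (x + 2)*(x^2 - x - 6) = (x - 3)*(x + 2)*(x + 2)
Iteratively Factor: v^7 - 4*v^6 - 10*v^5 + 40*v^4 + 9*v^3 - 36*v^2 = (v - 3)*(v^6 - v^5 - 13*v^4 + v^3 + 12*v^2) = v*(v - 3)*(v^5 - v^4 - 13*v^3 + v^2 + 12*v) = v*(v - 3)*(v + 3)*(v^4 - 4*v^3 - v^2 + 4*v) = v^2*(v - 3)*(v + 3)*(v^3 - 4*v^2 - v + 4) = v^2*(v - 3)*(v + 1)*(v + 3)*(v^2 - 5*v + 4) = v^2*(v - 3)*(v - 1)*(v + 1)*(v + 3)*(v - 4)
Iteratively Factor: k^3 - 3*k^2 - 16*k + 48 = (k - 3)*(k^2 - 16) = (k - 3)*(k + 4)*(k - 4)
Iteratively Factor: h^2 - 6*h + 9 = (h - 3)*(h - 3)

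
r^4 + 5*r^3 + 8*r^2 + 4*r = r*(r + 1)*(r + 2)^2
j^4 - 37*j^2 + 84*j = j*(j - 4)*(j - 3)*(j + 7)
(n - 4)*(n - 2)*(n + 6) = n^3 - 28*n + 48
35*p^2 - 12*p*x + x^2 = (-7*p + x)*(-5*p + x)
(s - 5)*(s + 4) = s^2 - s - 20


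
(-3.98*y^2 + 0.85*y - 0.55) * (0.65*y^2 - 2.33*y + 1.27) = -2.587*y^4 + 9.8259*y^3 - 7.3926*y^2 + 2.361*y - 0.6985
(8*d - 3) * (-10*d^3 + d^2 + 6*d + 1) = -80*d^4 + 38*d^3 + 45*d^2 - 10*d - 3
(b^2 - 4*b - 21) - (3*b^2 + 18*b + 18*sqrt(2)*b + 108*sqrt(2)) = -2*b^2 - 18*sqrt(2)*b - 22*b - 108*sqrt(2) - 21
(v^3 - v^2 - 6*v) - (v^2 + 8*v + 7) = v^3 - 2*v^2 - 14*v - 7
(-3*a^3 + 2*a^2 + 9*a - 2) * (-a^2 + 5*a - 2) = 3*a^5 - 17*a^4 + 7*a^3 + 43*a^2 - 28*a + 4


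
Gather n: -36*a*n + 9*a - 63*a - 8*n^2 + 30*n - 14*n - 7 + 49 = -54*a - 8*n^2 + n*(16 - 36*a) + 42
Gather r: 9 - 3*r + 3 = 12 - 3*r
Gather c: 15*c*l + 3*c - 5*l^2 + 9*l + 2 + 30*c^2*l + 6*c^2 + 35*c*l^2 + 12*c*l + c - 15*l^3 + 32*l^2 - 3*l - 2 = c^2*(30*l + 6) + c*(35*l^2 + 27*l + 4) - 15*l^3 + 27*l^2 + 6*l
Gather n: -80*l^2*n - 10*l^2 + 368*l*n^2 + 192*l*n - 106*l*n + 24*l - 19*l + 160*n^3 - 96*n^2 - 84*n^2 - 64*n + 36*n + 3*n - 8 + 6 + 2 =-10*l^2 + 5*l + 160*n^3 + n^2*(368*l - 180) + n*(-80*l^2 + 86*l - 25)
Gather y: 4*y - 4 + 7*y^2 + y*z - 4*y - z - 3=7*y^2 + y*z - z - 7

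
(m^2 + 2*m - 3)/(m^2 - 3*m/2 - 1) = 2*(-m^2 - 2*m + 3)/(-2*m^2 + 3*m + 2)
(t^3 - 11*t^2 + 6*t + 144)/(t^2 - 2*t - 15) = (t^2 - 14*t + 48)/(t - 5)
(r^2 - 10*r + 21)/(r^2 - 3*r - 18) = (-r^2 + 10*r - 21)/(-r^2 + 3*r + 18)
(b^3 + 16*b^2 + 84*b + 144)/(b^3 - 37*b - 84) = (b^2 + 12*b + 36)/(b^2 - 4*b - 21)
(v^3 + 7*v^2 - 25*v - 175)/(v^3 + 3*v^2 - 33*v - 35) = (v + 5)/(v + 1)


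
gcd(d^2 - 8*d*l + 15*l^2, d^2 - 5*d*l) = d - 5*l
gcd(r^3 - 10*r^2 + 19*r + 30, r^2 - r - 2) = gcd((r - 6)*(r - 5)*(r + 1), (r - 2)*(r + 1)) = r + 1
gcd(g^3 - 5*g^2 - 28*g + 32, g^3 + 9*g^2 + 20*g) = g + 4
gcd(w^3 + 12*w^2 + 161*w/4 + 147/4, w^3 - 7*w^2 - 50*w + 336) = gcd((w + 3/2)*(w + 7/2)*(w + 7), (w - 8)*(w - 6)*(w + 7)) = w + 7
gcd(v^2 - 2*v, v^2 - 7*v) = v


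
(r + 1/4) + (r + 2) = 2*r + 9/4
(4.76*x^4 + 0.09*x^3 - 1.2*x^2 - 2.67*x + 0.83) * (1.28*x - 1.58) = 6.0928*x^5 - 7.4056*x^4 - 1.6782*x^3 - 1.5216*x^2 + 5.281*x - 1.3114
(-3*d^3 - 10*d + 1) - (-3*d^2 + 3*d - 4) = -3*d^3 + 3*d^2 - 13*d + 5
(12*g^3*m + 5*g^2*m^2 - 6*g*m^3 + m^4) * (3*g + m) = 36*g^4*m + 27*g^3*m^2 - 13*g^2*m^3 - 3*g*m^4 + m^5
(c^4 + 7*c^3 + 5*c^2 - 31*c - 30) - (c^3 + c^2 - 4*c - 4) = c^4 + 6*c^3 + 4*c^2 - 27*c - 26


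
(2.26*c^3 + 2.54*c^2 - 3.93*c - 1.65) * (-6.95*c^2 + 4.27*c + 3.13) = -15.707*c^5 - 8.0028*c^4 + 45.2331*c^3 + 2.6366*c^2 - 19.3464*c - 5.1645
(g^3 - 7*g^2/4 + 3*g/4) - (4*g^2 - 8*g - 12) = g^3 - 23*g^2/4 + 35*g/4 + 12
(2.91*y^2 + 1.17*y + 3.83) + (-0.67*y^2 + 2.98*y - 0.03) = 2.24*y^2 + 4.15*y + 3.8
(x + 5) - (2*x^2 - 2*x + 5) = -2*x^2 + 3*x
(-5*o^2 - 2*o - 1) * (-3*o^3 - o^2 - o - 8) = 15*o^5 + 11*o^4 + 10*o^3 + 43*o^2 + 17*o + 8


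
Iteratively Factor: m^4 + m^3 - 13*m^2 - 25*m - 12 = (m + 1)*(m^3 - 13*m - 12) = (m + 1)*(m + 3)*(m^2 - 3*m - 4) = (m + 1)^2*(m + 3)*(m - 4)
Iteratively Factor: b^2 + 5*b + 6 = (b + 3)*(b + 2)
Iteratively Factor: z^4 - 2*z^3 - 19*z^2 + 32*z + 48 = (z + 4)*(z^3 - 6*z^2 + 5*z + 12) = (z - 3)*(z + 4)*(z^2 - 3*z - 4) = (z - 4)*(z - 3)*(z + 4)*(z + 1)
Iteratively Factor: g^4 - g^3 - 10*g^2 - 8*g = (g)*(g^3 - g^2 - 10*g - 8) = g*(g - 4)*(g^2 + 3*g + 2) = g*(g - 4)*(g + 1)*(g + 2)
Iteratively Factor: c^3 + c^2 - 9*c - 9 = (c + 1)*(c^2 - 9) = (c + 1)*(c + 3)*(c - 3)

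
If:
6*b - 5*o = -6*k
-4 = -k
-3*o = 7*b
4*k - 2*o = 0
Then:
No Solution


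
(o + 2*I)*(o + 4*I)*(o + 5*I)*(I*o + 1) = I*o^4 - 10*o^3 - 27*I*o^2 + 2*o - 40*I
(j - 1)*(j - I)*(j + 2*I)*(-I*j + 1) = -I*j^4 + 2*j^3 + I*j^3 - 2*j^2 - I*j^2 + 2*j + I*j - 2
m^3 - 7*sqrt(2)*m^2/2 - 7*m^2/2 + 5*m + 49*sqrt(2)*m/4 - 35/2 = (m - 7/2)*(m - 5*sqrt(2)/2)*(m - sqrt(2))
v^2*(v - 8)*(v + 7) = v^4 - v^3 - 56*v^2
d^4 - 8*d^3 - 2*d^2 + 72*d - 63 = (d - 7)*(d - 3)*(d - 1)*(d + 3)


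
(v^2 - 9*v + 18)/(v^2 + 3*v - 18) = (v - 6)/(v + 6)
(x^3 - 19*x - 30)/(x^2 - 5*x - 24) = (x^2 - 3*x - 10)/(x - 8)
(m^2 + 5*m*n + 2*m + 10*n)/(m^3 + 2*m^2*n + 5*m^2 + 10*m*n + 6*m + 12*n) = (m + 5*n)/(m^2 + 2*m*n + 3*m + 6*n)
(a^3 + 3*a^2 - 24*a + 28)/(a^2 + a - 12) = (a^3 + 3*a^2 - 24*a + 28)/(a^2 + a - 12)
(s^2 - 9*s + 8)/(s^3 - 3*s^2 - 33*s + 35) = (s - 8)/(s^2 - 2*s - 35)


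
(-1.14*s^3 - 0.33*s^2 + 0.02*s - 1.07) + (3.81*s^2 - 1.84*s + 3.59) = -1.14*s^3 + 3.48*s^2 - 1.82*s + 2.52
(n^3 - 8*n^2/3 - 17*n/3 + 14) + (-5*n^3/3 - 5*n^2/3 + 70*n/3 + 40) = -2*n^3/3 - 13*n^2/3 + 53*n/3 + 54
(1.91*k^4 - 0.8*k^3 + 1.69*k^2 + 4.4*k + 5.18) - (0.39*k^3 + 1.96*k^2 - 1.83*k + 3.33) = 1.91*k^4 - 1.19*k^3 - 0.27*k^2 + 6.23*k + 1.85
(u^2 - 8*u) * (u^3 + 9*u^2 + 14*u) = u^5 + u^4 - 58*u^3 - 112*u^2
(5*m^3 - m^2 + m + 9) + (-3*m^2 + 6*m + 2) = 5*m^3 - 4*m^2 + 7*m + 11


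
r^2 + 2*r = r*(r + 2)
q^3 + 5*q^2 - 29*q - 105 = (q - 5)*(q + 3)*(q + 7)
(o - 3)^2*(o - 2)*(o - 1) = o^4 - 9*o^3 + 29*o^2 - 39*o + 18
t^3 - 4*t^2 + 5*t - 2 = (t - 2)*(t - 1)^2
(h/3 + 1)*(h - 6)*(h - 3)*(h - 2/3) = h^4/3 - 20*h^3/9 - 5*h^2/3 + 20*h - 12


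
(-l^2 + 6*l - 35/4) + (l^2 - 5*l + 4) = l - 19/4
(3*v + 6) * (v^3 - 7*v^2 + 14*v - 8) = 3*v^4 - 15*v^3 + 60*v - 48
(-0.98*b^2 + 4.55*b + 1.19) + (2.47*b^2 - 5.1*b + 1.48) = 1.49*b^2 - 0.55*b + 2.67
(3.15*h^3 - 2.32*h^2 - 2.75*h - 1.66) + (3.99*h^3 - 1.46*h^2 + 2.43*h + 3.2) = 7.14*h^3 - 3.78*h^2 - 0.32*h + 1.54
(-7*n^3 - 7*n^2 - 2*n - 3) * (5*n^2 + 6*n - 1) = -35*n^5 - 77*n^4 - 45*n^3 - 20*n^2 - 16*n + 3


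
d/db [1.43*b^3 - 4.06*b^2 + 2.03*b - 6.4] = 4.29*b^2 - 8.12*b + 2.03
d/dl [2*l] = 2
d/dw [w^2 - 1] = 2*w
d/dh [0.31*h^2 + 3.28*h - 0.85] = 0.62*h + 3.28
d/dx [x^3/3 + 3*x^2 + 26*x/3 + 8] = x^2 + 6*x + 26/3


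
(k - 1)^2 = k^2 - 2*k + 1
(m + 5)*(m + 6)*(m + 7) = m^3 + 18*m^2 + 107*m + 210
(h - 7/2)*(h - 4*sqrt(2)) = h^2 - 4*sqrt(2)*h - 7*h/2 + 14*sqrt(2)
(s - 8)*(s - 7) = s^2 - 15*s + 56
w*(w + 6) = w^2 + 6*w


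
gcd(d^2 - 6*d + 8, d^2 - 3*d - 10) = 1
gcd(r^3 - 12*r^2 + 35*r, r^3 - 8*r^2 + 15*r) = r^2 - 5*r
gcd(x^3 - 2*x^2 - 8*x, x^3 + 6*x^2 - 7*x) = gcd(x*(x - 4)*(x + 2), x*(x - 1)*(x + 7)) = x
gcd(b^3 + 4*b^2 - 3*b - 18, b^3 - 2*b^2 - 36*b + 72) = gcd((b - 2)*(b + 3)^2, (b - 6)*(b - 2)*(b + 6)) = b - 2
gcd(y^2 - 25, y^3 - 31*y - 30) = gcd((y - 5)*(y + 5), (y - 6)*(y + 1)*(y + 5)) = y + 5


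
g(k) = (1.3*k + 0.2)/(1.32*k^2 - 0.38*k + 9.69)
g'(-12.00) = -0.01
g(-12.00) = -0.08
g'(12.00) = -0.01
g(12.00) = 0.08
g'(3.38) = -0.02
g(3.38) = 0.20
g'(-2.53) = 0.01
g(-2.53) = -0.16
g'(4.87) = -0.02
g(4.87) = 0.17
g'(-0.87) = 0.10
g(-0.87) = -0.08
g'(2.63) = -0.00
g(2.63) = 0.20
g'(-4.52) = -0.01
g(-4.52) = -0.15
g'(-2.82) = 0.00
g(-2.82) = -0.16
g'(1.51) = 0.05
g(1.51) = 0.18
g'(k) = (0.38 - 2.64*k)*(1.3*k + 0.2)/(1.32*k^2 - 0.38*k + 9.69)^2 + 1.3/(1.32*k^2 - 0.38*k + 9.69)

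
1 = 1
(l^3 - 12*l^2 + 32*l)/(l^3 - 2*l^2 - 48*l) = (l - 4)/(l + 6)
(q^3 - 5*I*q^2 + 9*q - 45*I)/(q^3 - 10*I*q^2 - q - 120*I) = (q - 3*I)/(q - 8*I)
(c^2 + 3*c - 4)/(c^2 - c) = (c + 4)/c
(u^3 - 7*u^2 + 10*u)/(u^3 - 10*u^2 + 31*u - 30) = u/(u - 3)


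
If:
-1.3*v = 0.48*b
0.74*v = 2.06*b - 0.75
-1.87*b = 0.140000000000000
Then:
No Solution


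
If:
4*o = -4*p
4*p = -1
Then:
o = 1/4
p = -1/4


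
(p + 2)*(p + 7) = p^2 + 9*p + 14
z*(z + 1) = z^2 + z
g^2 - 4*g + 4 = (g - 2)^2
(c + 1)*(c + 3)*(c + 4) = c^3 + 8*c^2 + 19*c + 12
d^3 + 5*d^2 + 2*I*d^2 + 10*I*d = d*(d + 5)*(d + 2*I)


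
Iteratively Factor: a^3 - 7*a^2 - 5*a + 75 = (a - 5)*(a^2 - 2*a - 15) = (a - 5)^2*(a + 3)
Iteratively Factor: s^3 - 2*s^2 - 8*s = (s)*(s^2 - 2*s - 8) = s*(s + 2)*(s - 4)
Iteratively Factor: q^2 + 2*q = (q)*(q + 2)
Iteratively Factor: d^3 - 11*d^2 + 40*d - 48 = (d - 3)*(d^2 - 8*d + 16) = (d - 4)*(d - 3)*(d - 4)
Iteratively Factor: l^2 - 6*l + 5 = (l - 5)*(l - 1)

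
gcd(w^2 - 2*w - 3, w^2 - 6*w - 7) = w + 1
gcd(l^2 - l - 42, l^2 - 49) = l - 7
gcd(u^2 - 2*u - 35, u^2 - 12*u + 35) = u - 7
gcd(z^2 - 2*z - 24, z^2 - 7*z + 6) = z - 6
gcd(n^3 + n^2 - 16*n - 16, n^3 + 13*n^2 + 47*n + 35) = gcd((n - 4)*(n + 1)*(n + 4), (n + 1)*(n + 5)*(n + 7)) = n + 1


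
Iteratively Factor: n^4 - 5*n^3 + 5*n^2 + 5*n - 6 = (n - 3)*(n^3 - 2*n^2 - n + 2) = (n - 3)*(n - 2)*(n^2 - 1) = (n - 3)*(n - 2)*(n - 1)*(n + 1)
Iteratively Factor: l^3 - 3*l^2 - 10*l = (l)*(l^2 - 3*l - 10) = l*(l - 5)*(l + 2)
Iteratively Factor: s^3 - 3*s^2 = (s - 3)*(s^2) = s*(s - 3)*(s)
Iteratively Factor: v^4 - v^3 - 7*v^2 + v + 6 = (v - 3)*(v^3 + 2*v^2 - v - 2) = (v - 3)*(v + 2)*(v^2 - 1) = (v - 3)*(v - 1)*(v + 2)*(v + 1)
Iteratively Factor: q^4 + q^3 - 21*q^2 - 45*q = (q + 3)*(q^3 - 2*q^2 - 15*q) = (q - 5)*(q + 3)*(q^2 + 3*q) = q*(q - 5)*(q + 3)*(q + 3)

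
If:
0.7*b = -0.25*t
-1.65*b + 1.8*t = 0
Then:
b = 0.00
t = 0.00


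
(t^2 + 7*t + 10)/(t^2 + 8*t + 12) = (t + 5)/(t + 6)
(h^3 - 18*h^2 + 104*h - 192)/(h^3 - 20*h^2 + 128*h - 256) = (h - 6)/(h - 8)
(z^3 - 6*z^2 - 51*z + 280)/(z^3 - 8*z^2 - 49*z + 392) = (z - 5)/(z - 7)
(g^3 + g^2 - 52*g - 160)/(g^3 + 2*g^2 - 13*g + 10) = (g^2 - 4*g - 32)/(g^2 - 3*g + 2)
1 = 1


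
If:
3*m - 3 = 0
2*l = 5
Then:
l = 5/2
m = 1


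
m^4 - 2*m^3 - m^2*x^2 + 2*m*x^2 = m*(m - 2)*(m - x)*(m + x)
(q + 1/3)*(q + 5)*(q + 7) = q^3 + 37*q^2/3 + 39*q + 35/3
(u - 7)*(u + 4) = u^2 - 3*u - 28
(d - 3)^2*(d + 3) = d^3 - 3*d^2 - 9*d + 27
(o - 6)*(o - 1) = o^2 - 7*o + 6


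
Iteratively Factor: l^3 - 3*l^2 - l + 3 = (l - 3)*(l^2 - 1) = (l - 3)*(l + 1)*(l - 1)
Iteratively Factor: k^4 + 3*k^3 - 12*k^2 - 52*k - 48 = (k + 3)*(k^3 - 12*k - 16) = (k + 2)*(k + 3)*(k^2 - 2*k - 8) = (k - 4)*(k + 2)*(k + 3)*(k + 2)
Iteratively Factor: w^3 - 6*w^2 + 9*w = (w)*(w^2 - 6*w + 9) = w*(w - 3)*(w - 3)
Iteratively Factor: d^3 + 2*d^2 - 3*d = (d + 3)*(d^2 - d) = d*(d + 3)*(d - 1)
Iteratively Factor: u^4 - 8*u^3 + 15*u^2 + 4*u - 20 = (u - 2)*(u^3 - 6*u^2 + 3*u + 10) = (u - 5)*(u - 2)*(u^2 - u - 2) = (u - 5)*(u - 2)*(u + 1)*(u - 2)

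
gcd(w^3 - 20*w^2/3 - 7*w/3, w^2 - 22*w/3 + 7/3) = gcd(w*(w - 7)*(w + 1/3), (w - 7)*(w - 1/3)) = w - 7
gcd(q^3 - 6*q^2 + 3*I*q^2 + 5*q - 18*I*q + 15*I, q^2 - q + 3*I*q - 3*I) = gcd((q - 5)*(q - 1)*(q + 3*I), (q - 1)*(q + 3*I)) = q^2 + q*(-1 + 3*I) - 3*I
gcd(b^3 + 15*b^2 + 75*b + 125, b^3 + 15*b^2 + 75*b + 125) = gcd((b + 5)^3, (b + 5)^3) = b^3 + 15*b^2 + 75*b + 125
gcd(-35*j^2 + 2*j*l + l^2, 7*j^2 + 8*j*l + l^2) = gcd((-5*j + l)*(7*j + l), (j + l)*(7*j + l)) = 7*j + l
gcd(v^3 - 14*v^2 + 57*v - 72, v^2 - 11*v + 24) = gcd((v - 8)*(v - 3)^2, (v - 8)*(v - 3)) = v^2 - 11*v + 24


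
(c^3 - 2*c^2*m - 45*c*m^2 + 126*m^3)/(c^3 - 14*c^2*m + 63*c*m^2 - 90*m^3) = (c + 7*m)/(c - 5*m)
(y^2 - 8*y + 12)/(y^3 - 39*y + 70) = (y - 6)/(y^2 + 2*y - 35)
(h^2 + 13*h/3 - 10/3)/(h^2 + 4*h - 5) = (h - 2/3)/(h - 1)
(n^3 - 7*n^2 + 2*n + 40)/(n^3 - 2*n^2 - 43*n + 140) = (n + 2)/(n + 7)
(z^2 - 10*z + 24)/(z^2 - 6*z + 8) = (z - 6)/(z - 2)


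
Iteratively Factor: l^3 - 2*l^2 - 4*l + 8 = (l + 2)*(l^2 - 4*l + 4) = (l - 2)*(l + 2)*(l - 2)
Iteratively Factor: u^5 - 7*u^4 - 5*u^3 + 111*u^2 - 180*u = (u)*(u^4 - 7*u^3 - 5*u^2 + 111*u - 180) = u*(u - 5)*(u^3 - 2*u^2 - 15*u + 36) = u*(u - 5)*(u + 4)*(u^2 - 6*u + 9) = u*(u - 5)*(u - 3)*(u + 4)*(u - 3)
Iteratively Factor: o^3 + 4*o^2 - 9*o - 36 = (o - 3)*(o^2 + 7*o + 12) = (o - 3)*(o + 4)*(o + 3)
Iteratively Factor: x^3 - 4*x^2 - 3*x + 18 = (x - 3)*(x^2 - x - 6) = (x - 3)^2*(x + 2)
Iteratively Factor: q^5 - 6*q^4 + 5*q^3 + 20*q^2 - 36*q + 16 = (q - 4)*(q^4 - 2*q^3 - 3*q^2 + 8*q - 4) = (q - 4)*(q + 2)*(q^3 - 4*q^2 + 5*q - 2) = (q - 4)*(q - 1)*(q + 2)*(q^2 - 3*q + 2) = (q - 4)*(q - 2)*(q - 1)*(q + 2)*(q - 1)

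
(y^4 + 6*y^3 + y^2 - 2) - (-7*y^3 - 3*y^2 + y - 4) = y^4 + 13*y^3 + 4*y^2 - y + 2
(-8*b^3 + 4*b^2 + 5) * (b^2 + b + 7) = -8*b^5 - 4*b^4 - 52*b^3 + 33*b^2 + 5*b + 35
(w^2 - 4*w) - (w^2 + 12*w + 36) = -16*w - 36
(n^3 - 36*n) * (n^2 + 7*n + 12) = n^5 + 7*n^4 - 24*n^3 - 252*n^2 - 432*n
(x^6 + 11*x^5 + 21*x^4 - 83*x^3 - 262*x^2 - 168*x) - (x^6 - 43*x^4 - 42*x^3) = 11*x^5 + 64*x^4 - 41*x^3 - 262*x^2 - 168*x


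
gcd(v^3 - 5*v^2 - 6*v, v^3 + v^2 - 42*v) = v^2 - 6*v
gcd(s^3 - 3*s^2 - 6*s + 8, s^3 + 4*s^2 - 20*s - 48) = s^2 - 2*s - 8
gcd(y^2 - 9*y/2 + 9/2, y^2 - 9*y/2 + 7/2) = 1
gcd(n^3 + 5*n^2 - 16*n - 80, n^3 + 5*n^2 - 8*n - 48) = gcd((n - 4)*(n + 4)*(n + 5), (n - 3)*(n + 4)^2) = n + 4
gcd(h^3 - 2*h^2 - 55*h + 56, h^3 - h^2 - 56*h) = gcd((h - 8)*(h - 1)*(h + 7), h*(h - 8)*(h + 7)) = h^2 - h - 56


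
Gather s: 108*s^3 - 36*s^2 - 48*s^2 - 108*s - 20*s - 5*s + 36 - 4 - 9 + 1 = 108*s^3 - 84*s^2 - 133*s + 24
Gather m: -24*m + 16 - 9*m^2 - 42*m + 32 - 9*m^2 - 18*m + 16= -18*m^2 - 84*m + 64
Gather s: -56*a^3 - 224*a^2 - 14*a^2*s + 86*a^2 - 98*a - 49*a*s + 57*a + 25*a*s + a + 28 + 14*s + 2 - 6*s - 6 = -56*a^3 - 138*a^2 - 40*a + s*(-14*a^2 - 24*a + 8) + 24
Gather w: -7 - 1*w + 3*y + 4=-w + 3*y - 3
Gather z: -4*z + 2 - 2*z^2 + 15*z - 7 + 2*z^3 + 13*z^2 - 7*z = 2*z^3 + 11*z^2 + 4*z - 5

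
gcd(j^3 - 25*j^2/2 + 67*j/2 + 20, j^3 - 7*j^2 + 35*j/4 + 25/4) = j^2 - 9*j/2 - 5/2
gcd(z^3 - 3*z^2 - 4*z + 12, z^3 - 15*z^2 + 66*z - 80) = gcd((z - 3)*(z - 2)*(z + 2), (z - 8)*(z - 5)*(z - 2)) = z - 2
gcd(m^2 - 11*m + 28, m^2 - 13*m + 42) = m - 7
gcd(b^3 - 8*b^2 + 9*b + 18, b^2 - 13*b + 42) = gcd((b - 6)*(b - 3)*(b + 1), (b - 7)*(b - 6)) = b - 6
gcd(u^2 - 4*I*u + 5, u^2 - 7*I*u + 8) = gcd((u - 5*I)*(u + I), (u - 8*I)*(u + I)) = u + I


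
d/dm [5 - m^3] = -3*m^2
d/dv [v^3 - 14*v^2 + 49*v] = 3*v^2 - 28*v + 49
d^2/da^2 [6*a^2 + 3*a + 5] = 12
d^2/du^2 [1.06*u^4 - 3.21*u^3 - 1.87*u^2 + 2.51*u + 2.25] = 12.72*u^2 - 19.26*u - 3.74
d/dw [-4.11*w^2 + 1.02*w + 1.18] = 1.02 - 8.22*w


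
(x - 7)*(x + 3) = x^2 - 4*x - 21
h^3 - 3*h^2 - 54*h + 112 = (h - 8)*(h - 2)*(h + 7)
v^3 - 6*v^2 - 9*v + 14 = (v - 7)*(v - 1)*(v + 2)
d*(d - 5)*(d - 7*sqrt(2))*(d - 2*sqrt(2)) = d^4 - 9*sqrt(2)*d^3 - 5*d^3 + 28*d^2 + 45*sqrt(2)*d^2 - 140*d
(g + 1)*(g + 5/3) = g^2 + 8*g/3 + 5/3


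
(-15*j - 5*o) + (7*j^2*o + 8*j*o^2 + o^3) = 7*j^2*o + 8*j*o^2 - 15*j + o^3 - 5*o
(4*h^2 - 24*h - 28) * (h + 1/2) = 4*h^3 - 22*h^2 - 40*h - 14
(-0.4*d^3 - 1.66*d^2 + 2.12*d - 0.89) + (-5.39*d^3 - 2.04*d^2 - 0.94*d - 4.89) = -5.79*d^3 - 3.7*d^2 + 1.18*d - 5.78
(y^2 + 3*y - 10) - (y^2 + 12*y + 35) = -9*y - 45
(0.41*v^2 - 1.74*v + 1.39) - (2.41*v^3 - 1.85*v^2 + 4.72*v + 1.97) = -2.41*v^3 + 2.26*v^2 - 6.46*v - 0.58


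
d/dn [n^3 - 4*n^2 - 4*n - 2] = 3*n^2 - 8*n - 4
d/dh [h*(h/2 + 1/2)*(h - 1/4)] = 3*h^2/2 + 3*h/4 - 1/8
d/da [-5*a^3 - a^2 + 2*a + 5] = -15*a^2 - 2*a + 2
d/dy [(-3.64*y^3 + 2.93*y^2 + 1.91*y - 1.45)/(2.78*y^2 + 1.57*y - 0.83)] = (-10.1192*y^4 - 11.4296*y^3 + 8.3539*y^2 + 3.1982*y + 0.6912)/(7.7284*y^4 + 8.7292*y^3 - 2.1499*y^2 - 2.6062*y + 0.6889)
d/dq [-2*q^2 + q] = 1 - 4*q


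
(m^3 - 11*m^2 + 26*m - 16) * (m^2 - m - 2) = m^5 - 12*m^4 + 35*m^3 - 20*m^2 - 36*m + 32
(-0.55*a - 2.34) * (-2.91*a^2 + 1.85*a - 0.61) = 1.6005*a^3 + 5.7919*a^2 - 3.9935*a + 1.4274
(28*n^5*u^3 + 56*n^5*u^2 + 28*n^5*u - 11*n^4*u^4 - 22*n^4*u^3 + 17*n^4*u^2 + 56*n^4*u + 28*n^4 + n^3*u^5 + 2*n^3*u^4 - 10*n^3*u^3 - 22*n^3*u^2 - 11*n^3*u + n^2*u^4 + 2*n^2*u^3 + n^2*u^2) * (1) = 28*n^5*u^3 + 56*n^5*u^2 + 28*n^5*u - 11*n^4*u^4 - 22*n^4*u^3 + 17*n^4*u^2 + 56*n^4*u + 28*n^4 + n^3*u^5 + 2*n^3*u^4 - 10*n^3*u^3 - 22*n^3*u^2 - 11*n^3*u + n^2*u^4 + 2*n^2*u^3 + n^2*u^2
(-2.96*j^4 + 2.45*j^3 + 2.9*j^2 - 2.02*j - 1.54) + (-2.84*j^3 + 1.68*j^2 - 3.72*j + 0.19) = -2.96*j^4 - 0.39*j^3 + 4.58*j^2 - 5.74*j - 1.35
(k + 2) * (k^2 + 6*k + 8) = k^3 + 8*k^2 + 20*k + 16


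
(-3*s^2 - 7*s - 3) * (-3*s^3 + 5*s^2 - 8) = 9*s^5 + 6*s^4 - 26*s^3 + 9*s^2 + 56*s + 24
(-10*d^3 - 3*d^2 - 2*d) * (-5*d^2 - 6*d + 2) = 50*d^5 + 75*d^4 + 8*d^3 + 6*d^2 - 4*d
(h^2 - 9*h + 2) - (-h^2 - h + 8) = 2*h^2 - 8*h - 6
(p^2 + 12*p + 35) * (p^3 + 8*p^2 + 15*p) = p^5 + 20*p^4 + 146*p^3 + 460*p^2 + 525*p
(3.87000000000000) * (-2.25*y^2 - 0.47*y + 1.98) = -8.7075*y^2 - 1.8189*y + 7.6626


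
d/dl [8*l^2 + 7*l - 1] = 16*l + 7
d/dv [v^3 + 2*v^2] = v*(3*v + 4)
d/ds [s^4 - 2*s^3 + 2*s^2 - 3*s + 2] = 4*s^3 - 6*s^2 + 4*s - 3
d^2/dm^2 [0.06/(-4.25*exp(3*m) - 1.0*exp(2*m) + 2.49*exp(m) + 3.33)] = ((2.295*exp(2*m) + 0.24*exp(m) - 0.1494)*(4.25*exp(3*m) + 1.0*exp(2*m) - 2.49*exp(m) - 3.33) - 0.06*(12.75*exp(2*m) + 2.0*exp(m) - 2.49)*(25.5*exp(2*m) + 4.0*exp(m) - 4.98)*exp(m))*exp(m)/(4.25*exp(3*m) + 1.0*exp(2*m) - 2.49*exp(m) - 3.33)^3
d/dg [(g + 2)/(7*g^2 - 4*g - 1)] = 7*(-g^2 - 4*g + 1)/(49*g^4 - 56*g^3 + 2*g^2 + 8*g + 1)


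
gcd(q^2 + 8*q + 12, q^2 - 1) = 1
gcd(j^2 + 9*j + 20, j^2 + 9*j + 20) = j^2 + 9*j + 20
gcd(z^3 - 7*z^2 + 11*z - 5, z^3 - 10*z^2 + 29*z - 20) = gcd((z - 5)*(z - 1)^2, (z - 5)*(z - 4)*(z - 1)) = z^2 - 6*z + 5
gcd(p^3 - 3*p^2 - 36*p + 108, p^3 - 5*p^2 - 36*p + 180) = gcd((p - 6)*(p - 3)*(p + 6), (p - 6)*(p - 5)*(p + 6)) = p^2 - 36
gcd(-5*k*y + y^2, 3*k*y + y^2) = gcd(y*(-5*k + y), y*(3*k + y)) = y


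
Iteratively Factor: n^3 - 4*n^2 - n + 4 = (n + 1)*(n^2 - 5*n + 4) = (n - 1)*(n + 1)*(n - 4)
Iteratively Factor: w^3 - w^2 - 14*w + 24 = (w - 3)*(w^2 + 2*w - 8) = (w - 3)*(w - 2)*(w + 4)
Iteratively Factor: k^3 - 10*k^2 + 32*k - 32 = (k - 4)*(k^2 - 6*k + 8) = (k - 4)^2*(k - 2)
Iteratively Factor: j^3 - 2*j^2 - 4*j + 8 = (j - 2)*(j^2 - 4) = (j - 2)*(j + 2)*(j - 2)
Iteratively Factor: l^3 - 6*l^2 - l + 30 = (l - 5)*(l^2 - l - 6) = (l - 5)*(l + 2)*(l - 3)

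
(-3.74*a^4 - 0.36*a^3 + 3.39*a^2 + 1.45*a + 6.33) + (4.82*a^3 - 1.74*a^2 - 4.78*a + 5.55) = -3.74*a^4 + 4.46*a^3 + 1.65*a^2 - 3.33*a + 11.88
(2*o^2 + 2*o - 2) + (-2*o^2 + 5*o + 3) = 7*o + 1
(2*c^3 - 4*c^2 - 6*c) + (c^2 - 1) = 2*c^3 - 3*c^2 - 6*c - 1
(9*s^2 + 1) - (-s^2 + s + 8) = 10*s^2 - s - 7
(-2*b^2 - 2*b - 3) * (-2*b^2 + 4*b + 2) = 4*b^4 - 4*b^3 - 6*b^2 - 16*b - 6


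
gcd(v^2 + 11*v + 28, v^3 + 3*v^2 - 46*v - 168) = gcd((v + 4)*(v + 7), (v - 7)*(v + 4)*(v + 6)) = v + 4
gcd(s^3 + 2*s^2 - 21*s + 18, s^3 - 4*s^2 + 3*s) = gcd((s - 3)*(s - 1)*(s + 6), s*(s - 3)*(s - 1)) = s^2 - 4*s + 3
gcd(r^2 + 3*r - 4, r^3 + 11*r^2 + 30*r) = 1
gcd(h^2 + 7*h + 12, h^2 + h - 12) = h + 4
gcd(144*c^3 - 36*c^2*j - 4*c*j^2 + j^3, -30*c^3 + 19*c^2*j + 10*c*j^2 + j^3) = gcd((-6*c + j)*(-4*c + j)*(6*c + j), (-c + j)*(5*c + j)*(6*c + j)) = 6*c + j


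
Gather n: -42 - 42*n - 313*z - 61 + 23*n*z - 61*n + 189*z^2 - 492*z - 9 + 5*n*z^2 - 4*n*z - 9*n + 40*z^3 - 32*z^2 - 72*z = n*(5*z^2 + 19*z - 112) + 40*z^3 + 157*z^2 - 877*z - 112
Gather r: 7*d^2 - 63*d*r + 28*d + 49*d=7*d^2 - 63*d*r + 77*d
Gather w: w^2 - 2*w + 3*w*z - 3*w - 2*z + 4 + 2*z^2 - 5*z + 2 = w^2 + w*(3*z - 5) + 2*z^2 - 7*z + 6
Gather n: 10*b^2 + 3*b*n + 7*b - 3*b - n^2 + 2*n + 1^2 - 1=10*b^2 + 4*b - n^2 + n*(3*b + 2)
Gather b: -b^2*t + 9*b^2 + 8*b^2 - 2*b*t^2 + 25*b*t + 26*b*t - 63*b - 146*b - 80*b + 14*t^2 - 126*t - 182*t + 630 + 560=b^2*(17 - t) + b*(-2*t^2 + 51*t - 289) + 14*t^2 - 308*t + 1190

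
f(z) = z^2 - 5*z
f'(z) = 2*z - 5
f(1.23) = -4.64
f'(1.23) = -2.54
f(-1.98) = 13.82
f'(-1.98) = -8.96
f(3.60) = -5.04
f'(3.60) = 2.20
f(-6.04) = 66.68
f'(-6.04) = -17.08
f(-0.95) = 5.65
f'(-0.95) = -6.90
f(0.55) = -2.45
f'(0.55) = -3.90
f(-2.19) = 15.75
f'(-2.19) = -9.38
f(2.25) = -6.19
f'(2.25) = -0.50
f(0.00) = 0.00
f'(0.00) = -5.00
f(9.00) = 36.00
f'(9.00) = 13.00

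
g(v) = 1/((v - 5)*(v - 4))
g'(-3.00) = 0.00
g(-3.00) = 0.02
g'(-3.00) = 0.00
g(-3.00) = 0.02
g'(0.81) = 0.04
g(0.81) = 0.07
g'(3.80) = 24.31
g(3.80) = 4.17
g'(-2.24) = 0.01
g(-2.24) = 0.02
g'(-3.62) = 0.00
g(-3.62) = 0.02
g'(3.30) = 1.69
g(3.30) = 0.84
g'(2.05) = 0.15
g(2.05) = 0.17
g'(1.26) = 0.06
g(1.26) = 0.10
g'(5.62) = -2.22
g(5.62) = 1.00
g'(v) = -1/((v - 5)*(v - 4)^2) - 1/((v - 5)^2*(v - 4)) = (9 - 2*v)/(v^4 - 18*v^3 + 121*v^2 - 360*v + 400)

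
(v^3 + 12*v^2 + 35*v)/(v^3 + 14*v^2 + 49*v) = (v + 5)/(v + 7)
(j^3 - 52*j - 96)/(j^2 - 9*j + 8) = (j^2 + 8*j + 12)/(j - 1)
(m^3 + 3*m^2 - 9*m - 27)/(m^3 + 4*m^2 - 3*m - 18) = (m - 3)/(m - 2)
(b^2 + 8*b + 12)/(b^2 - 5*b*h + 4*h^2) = (b^2 + 8*b + 12)/(b^2 - 5*b*h + 4*h^2)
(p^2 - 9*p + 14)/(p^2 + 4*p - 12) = (p - 7)/(p + 6)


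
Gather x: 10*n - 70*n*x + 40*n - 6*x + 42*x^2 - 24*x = 50*n + 42*x^2 + x*(-70*n - 30)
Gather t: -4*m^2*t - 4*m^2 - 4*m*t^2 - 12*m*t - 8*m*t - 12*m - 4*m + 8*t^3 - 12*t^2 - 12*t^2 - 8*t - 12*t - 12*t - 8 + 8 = -4*m^2 - 16*m + 8*t^3 + t^2*(-4*m - 24) + t*(-4*m^2 - 20*m - 32)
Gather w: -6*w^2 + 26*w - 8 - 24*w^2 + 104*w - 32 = -30*w^2 + 130*w - 40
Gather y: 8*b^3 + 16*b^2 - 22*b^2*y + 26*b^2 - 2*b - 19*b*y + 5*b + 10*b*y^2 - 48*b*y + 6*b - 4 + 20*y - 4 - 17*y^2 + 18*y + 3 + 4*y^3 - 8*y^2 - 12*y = 8*b^3 + 42*b^2 + 9*b + 4*y^3 + y^2*(10*b - 25) + y*(-22*b^2 - 67*b + 26) - 5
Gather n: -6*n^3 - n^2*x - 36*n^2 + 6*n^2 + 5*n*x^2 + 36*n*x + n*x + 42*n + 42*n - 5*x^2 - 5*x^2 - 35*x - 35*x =-6*n^3 + n^2*(-x - 30) + n*(5*x^2 + 37*x + 84) - 10*x^2 - 70*x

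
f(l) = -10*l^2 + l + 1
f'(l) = 1 - 20*l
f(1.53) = -20.88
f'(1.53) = -29.60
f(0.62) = -2.22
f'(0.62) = -11.40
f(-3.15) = -101.38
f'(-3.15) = 64.00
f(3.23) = -100.10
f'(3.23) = -63.60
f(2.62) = -65.02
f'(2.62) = -51.40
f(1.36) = -16.14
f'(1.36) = -26.20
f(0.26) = 0.58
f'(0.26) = -4.20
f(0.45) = -0.58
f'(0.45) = -8.00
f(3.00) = -86.00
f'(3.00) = -59.00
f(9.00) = -800.00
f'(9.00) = -179.00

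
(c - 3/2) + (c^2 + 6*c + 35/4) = c^2 + 7*c + 29/4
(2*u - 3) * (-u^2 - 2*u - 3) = -2*u^3 - u^2 + 9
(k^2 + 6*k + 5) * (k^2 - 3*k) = k^4 + 3*k^3 - 13*k^2 - 15*k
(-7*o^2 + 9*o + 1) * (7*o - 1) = -49*o^3 + 70*o^2 - 2*o - 1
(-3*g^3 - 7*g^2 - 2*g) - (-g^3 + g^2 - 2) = -2*g^3 - 8*g^2 - 2*g + 2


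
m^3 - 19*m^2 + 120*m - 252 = (m - 7)*(m - 6)^2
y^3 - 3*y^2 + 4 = (y - 2)^2*(y + 1)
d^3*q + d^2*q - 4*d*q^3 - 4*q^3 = (d - 2*q)*(d + 2*q)*(d*q + q)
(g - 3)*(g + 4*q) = g^2 + 4*g*q - 3*g - 12*q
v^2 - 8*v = v*(v - 8)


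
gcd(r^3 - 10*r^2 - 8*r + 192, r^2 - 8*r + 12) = r - 6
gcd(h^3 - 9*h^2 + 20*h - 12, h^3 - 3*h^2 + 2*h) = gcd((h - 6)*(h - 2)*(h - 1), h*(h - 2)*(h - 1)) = h^2 - 3*h + 2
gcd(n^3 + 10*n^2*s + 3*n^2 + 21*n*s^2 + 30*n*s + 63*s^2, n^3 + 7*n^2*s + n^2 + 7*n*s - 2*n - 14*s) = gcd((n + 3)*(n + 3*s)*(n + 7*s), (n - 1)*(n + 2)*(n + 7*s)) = n + 7*s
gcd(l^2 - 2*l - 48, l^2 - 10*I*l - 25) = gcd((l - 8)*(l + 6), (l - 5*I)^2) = 1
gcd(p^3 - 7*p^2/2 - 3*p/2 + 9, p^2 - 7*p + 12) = p - 3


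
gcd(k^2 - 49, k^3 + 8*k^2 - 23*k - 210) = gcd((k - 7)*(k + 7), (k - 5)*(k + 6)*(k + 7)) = k + 7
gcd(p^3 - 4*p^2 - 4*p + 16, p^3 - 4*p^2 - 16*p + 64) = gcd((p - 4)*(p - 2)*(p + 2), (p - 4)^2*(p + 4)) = p - 4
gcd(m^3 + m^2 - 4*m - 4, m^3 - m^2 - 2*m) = m^2 - m - 2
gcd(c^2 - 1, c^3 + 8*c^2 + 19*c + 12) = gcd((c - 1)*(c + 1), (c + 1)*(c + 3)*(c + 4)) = c + 1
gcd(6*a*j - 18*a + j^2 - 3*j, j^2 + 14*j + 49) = 1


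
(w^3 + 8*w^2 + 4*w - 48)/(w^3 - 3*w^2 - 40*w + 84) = (w + 4)/(w - 7)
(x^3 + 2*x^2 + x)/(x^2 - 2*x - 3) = x*(x + 1)/(x - 3)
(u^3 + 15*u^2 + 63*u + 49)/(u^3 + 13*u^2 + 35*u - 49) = (u + 1)/(u - 1)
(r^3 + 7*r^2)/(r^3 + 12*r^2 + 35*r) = r/(r + 5)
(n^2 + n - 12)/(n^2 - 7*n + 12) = (n + 4)/(n - 4)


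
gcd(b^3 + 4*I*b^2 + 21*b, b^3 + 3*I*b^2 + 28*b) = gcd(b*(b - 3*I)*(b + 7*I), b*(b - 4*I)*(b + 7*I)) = b^2 + 7*I*b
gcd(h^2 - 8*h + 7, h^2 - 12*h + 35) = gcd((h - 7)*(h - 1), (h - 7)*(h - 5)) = h - 7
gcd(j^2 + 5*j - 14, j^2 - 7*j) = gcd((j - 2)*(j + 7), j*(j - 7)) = 1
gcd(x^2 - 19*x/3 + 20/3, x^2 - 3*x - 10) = x - 5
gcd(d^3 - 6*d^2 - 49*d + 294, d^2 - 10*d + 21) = d - 7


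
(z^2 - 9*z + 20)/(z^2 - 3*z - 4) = (z - 5)/(z + 1)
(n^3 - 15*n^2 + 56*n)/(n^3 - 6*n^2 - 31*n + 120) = n*(n - 7)/(n^2 + 2*n - 15)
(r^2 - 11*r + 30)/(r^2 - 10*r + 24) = (r - 5)/(r - 4)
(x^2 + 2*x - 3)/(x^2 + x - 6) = (x - 1)/(x - 2)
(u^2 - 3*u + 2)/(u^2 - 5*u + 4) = (u - 2)/(u - 4)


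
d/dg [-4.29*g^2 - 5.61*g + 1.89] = -8.58*g - 5.61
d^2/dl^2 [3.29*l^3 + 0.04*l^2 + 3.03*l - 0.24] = 19.74*l + 0.08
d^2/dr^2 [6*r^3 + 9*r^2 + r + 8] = 36*r + 18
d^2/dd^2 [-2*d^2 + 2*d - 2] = -4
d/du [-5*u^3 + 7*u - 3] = 7 - 15*u^2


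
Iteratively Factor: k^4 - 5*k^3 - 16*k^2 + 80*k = (k - 5)*(k^3 - 16*k) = (k - 5)*(k - 4)*(k^2 + 4*k) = k*(k - 5)*(k - 4)*(k + 4)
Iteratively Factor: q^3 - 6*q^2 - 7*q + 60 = (q - 5)*(q^2 - q - 12) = (q - 5)*(q - 4)*(q + 3)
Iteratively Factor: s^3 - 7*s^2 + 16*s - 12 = (s - 2)*(s^2 - 5*s + 6) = (s - 2)^2*(s - 3)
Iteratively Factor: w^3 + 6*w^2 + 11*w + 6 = (w + 1)*(w^2 + 5*w + 6) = (w + 1)*(w + 3)*(w + 2)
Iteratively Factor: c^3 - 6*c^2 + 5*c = (c)*(c^2 - 6*c + 5) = c*(c - 1)*(c - 5)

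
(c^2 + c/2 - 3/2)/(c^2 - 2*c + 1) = (c + 3/2)/(c - 1)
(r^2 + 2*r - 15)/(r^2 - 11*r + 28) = (r^2 + 2*r - 15)/(r^2 - 11*r + 28)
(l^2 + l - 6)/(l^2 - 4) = (l + 3)/(l + 2)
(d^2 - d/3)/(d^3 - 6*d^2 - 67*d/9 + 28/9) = 3*d/(3*d^2 - 17*d - 28)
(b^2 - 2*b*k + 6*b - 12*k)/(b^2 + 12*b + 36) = (b - 2*k)/(b + 6)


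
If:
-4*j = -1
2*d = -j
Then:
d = -1/8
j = 1/4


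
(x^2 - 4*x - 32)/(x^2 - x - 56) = (x + 4)/(x + 7)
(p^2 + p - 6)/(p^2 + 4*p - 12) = (p + 3)/(p + 6)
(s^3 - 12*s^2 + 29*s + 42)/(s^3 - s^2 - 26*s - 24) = (s - 7)/(s + 4)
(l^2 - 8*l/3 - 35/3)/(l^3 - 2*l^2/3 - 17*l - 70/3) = 1/(l + 2)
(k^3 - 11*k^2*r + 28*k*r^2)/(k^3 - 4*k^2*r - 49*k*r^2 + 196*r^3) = k/(k + 7*r)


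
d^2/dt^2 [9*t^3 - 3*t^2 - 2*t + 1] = 54*t - 6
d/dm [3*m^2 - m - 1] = 6*m - 1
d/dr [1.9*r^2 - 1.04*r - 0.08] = 3.8*r - 1.04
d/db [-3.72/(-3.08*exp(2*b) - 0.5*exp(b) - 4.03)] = (-22.9152*exp(b) - 1.86)*exp(b)/(3.08*exp(2*b) + 0.5*exp(b) + 4.03)^2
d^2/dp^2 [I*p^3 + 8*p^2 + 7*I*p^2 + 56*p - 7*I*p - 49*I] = 6*I*p + 16 + 14*I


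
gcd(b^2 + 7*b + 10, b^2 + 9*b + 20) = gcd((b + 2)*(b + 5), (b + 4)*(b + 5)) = b + 5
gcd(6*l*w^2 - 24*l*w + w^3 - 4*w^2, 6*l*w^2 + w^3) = 6*l*w + w^2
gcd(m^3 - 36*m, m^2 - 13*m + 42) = m - 6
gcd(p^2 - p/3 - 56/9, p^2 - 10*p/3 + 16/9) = p - 8/3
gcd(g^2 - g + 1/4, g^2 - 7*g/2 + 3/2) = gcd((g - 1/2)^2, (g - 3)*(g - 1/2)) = g - 1/2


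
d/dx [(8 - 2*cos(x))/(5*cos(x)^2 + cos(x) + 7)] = 2*(5*sin(x)^2 + 40*cos(x) + 6)*sin(x)/(5*cos(x)^2 + cos(x) + 7)^2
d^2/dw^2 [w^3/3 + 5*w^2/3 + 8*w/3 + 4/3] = 2*w + 10/3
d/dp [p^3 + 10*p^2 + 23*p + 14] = 3*p^2 + 20*p + 23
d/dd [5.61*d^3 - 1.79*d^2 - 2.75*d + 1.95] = 16.83*d^2 - 3.58*d - 2.75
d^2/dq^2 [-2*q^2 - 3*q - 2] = -4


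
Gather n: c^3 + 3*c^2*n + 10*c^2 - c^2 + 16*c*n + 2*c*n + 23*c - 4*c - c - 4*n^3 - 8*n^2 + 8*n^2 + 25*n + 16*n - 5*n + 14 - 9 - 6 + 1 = c^3 + 9*c^2 + 18*c - 4*n^3 + n*(3*c^2 + 18*c + 36)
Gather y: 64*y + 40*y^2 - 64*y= 40*y^2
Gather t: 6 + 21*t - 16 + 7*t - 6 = 28*t - 16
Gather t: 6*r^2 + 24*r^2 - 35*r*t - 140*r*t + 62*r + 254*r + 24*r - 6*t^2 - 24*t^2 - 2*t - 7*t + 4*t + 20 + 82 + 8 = 30*r^2 + 340*r - 30*t^2 + t*(-175*r - 5) + 110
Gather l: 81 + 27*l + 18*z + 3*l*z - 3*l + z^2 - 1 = l*(3*z + 24) + z^2 + 18*z + 80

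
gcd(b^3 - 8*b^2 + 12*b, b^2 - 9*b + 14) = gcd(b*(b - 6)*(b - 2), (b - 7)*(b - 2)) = b - 2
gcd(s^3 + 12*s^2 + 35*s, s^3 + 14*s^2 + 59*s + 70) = s^2 + 12*s + 35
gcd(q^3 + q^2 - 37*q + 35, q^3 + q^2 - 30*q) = q - 5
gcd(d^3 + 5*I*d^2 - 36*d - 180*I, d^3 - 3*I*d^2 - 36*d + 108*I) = d^2 - 36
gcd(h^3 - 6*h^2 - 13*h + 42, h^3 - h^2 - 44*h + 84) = h - 2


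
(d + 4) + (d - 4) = 2*d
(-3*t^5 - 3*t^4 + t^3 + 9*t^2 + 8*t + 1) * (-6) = 18*t^5 + 18*t^4 - 6*t^3 - 54*t^2 - 48*t - 6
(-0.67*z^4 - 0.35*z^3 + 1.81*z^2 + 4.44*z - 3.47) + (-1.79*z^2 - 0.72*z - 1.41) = -0.67*z^4 - 0.35*z^3 + 0.02*z^2 + 3.72*z - 4.88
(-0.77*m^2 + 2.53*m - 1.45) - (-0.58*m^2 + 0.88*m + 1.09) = -0.19*m^2 + 1.65*m - 2.54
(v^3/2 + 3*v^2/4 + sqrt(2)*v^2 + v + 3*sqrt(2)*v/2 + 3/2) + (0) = v^3/2 + 3*v^2/4 + sqrt(2)*v^2 + v + 3*sqrt(2)*v/2 + 3/2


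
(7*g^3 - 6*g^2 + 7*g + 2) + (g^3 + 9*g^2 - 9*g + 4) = 8*g^3 + 3*g^2 - 2*g + 6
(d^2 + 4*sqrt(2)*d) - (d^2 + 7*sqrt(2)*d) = -3*sqrt(2)*d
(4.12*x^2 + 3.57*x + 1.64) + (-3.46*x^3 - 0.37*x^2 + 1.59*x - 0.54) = -3.46*x^3 + 3.75*x^2 + 5.16*x + 1.1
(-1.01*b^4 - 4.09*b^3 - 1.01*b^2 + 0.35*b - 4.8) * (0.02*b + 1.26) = -0.0202*b^5 - 1.3544*b^4 - 5.1736*b^3 - 1.2656*b^2 + 0.345*b - 6.048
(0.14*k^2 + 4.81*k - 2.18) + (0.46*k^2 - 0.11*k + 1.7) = 0.6*k^2 + 4.7*k - 0.48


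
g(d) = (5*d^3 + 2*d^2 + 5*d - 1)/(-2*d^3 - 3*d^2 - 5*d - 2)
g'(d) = (6*d^2 + 6*d + 5)*(5*d^3 + 2*d^2 + 5*d - 1)/(-2*d^3 - 3*d^2 - 5*d - 2)^2 + (15*d^2 + 4*d + 5)/(-2*d^3 - 3*d^2 - 5*d - 2)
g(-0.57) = -16.79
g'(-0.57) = -210.35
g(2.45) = -1.57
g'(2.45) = -0.28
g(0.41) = -0.37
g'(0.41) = -1.29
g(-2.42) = -3.46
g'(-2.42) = -0.26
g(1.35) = -1.13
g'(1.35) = -0.55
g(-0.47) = 32.62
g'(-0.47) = -1149.84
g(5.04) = -1.99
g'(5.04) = -0.09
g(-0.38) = 6.81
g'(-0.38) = -71.05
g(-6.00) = -2.95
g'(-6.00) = -0.07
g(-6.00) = -2.95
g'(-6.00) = -0.07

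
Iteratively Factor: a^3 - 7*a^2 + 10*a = (a)*(a^2 - 7*a + 10) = a*(a - 2)*(a - 5)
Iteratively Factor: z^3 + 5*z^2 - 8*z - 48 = (z - 3)*(z^2 + 8*z + 16) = (z - 3)*(z + 4)*(z + 4)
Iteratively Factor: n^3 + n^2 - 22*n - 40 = (n - 5)*(n^2 + 6*n + 8) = (n - 5)*(n + 4)*(n + 2)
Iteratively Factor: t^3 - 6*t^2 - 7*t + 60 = (t + 3)*(t^2 - 9*t + 20) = (t - 5)*(t + 3)*(t - 4)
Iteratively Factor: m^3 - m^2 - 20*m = (m)*(m^2 - m - 20) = m*(m - 5)*(m + 4)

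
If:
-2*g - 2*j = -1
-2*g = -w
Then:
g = w/2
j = 1/2 - w/2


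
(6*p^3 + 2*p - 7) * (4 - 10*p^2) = -60*p^5 + 4*p^3 + 70*p^2 + 8*p - 28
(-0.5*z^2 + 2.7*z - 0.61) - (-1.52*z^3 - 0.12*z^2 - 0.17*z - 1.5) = 1.52*z^3 - 0.38*z^2 + 2.87*z + 0.89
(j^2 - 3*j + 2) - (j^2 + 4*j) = 2 - 7*j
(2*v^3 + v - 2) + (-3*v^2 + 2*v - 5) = 2*v^3 - 3*v^2 + 3*v - 7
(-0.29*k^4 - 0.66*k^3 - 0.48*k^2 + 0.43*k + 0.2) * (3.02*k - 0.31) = -0.8758*k^5 - 1.9033*k^4 - 1.245*k^3 + 1.4474*k^2 + 0.4707*k - 0.062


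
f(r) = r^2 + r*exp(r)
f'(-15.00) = -30.00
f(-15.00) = 225.00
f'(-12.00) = -24.00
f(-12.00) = 144.00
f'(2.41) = 42.79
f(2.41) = 32.64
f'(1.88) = 22.63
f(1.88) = 15.85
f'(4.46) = 481.14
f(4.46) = 405.63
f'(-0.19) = 0.29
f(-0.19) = -0.12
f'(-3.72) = -7.51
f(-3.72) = 13.75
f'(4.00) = 280.99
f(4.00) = 234.39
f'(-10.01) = -20.02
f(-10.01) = 100.20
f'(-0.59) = -0.95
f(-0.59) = 0.02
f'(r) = r*exp(r) + 2*r + exp(r)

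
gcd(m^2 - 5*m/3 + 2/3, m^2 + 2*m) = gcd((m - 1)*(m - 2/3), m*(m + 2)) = 1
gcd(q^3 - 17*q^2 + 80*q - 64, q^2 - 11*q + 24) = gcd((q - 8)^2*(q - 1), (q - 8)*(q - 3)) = q - 8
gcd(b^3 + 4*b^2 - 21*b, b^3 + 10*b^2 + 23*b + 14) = b + 7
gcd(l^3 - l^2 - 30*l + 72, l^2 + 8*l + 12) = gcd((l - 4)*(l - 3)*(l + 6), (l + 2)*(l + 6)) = l + 6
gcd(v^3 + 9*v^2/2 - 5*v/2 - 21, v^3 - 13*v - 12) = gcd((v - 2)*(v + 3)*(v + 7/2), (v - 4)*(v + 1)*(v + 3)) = v + 3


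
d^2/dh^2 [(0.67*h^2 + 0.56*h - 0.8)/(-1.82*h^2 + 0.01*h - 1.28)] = (-3.734276*h^3 + 25.264512*h^2 + 7.740096*h - 5.936992)/(6.028568*h^6 - 0.099372*h^5 + 12.720162*h^4 - 0.139777*h^3 + 8.946048*h^2 - 0.049152*h + 2.097152)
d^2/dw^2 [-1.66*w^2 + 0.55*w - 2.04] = -3.32000000000000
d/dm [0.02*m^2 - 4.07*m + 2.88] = 0.04*m - 4.07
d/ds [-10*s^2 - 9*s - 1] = -20*s - 9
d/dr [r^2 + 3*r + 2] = 2*r + 3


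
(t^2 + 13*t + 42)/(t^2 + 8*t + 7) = (t + 6)/(t + 1)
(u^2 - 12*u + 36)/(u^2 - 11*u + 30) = (u - 6)/(u - 5)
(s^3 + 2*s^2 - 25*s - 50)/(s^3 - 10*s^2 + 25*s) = (s^2 + 7*s + 10)/(s*(s - 5))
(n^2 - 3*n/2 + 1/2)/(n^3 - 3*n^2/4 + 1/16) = 8*(n - 1)/(8*n^2 - 2*n - 1)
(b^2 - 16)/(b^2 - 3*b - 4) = (b + 4)/(b + 1)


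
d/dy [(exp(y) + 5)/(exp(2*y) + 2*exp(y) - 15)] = -exp(y)/(exp(2*y) - 6*exp(y) + 9)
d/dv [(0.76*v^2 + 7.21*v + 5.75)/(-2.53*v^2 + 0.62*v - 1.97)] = (18.7125*v^2 + 26.1006*v - 17.7687)/(6.4009*v^4 - 3.1372*v^3 + 10.3526*v^2 - 2.4428*v + 3.8809)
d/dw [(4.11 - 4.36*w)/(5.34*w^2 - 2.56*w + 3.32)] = (23.2824*w^2 - 43.8948*w - 3.9536)/(28.5156*w^4 - 27.3408*w^3 + 42.0112*w^2 - 16.9984*w + 11.0224)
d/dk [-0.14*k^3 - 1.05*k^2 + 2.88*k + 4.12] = -0.42*k^2 - 2.1*k + 2.88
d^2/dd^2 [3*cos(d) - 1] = -3*cos(d)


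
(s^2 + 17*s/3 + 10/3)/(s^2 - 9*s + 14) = (3*s^2 + 17*s + 10)/(3*(s^2 - 9*s + 14))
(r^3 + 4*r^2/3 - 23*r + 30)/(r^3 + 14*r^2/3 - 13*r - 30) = (3*r - 5)/(3*r + 5)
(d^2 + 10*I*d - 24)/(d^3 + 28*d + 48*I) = (d + 6*I)/(d^2 - 4*I*d + 12)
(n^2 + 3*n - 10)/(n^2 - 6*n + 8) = (n + 5)/(n - 4)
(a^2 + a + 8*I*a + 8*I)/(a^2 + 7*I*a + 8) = (a + 1)/(a - I)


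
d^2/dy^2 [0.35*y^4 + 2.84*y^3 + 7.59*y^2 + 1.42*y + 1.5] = 4.2*y^2 + 17.04*y + 15.18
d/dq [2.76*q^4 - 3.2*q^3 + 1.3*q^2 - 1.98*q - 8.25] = 11.04*q^3 - 9.6*q^2 + 2.6*q - 1.98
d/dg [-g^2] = -2*g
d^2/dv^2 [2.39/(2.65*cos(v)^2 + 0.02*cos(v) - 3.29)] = (-67.1351*(1 - cos(v)^2)^2 - 1.01336*cos(v)^3 - 116.917366*cos(v)^2 + 1.0777705*cos(v) + 0.1583375*cos(3*v) + 108.811442)/(2.65*cos(v)^2 + 0.02*cos(v) - 3.29)^3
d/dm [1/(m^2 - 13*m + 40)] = (13 - 2*m)/(m^2 - 13*m + 40)^2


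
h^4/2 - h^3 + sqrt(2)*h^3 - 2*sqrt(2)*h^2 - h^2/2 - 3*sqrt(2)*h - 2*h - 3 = (h/2 + 1/2)*(h - 3)*(h + sqrt(2))^2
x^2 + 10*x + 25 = (x + 5)^2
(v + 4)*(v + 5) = v^2 + 9*v + 20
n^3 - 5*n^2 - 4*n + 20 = (n - 5)*(n - 2)*(n + 2)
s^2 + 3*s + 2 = (s + 1)*(s + 2)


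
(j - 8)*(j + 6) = j^2 - 2*j - 48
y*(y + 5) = y^2 + 5*y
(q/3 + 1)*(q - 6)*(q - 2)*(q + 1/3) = q^4/3 - 14*q^3/9 - 41*q^2/9 + 32*q/3 + 4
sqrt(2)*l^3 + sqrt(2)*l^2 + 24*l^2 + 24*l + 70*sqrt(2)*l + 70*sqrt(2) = (l + 5*sqrt(2))*(l + 7*sqrt(2))*(sqrt(2)*l + sqrt(2))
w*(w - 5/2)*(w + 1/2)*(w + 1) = w^4 - w^3 - 13*w^2/4 - 5*w/4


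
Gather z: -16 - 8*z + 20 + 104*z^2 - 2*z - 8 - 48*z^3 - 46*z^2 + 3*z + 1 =-48*z^3 + 58*z^2 - 7*z - 3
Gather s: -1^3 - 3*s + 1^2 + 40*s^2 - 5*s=40*s^2 - 8*s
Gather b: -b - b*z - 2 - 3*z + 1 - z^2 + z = b*(-z - 1) - z^2 - 2*z - 1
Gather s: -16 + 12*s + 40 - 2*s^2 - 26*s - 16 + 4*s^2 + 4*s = 2*s^2 - 10*s + 8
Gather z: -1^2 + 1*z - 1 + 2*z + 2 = 3*z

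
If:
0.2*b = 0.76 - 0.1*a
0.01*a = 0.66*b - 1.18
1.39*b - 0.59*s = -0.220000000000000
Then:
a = 3.91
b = 1.85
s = 4.72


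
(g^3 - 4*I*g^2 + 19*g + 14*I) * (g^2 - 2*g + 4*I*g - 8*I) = g^5 - 2*g^4 + 35*g^3 - 70*g^2 + 90*I*g^2 - 56*g - 180*I*g + 112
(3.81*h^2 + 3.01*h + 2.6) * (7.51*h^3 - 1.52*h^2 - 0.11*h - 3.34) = 28.6131*h^5 + 16.8139*h^4 + 14.5317*h^3 - 17.0085*h^2 - 10.3394*h - 8.684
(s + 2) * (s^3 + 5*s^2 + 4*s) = s^4 + 7*s^3 + 14*s^2 + 8*s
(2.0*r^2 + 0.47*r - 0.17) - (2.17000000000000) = 2.0*r^2 + 0.47*r - 2.34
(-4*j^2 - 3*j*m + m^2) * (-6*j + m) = 24*j^3 + 14*j^2*m - 9*j*m^2 + m^3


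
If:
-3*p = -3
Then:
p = 1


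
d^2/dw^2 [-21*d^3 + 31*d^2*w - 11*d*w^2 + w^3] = -22*d + 6*w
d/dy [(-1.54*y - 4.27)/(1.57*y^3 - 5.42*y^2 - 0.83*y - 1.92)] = (4.8356*y^3 + 11.7649*y^2 - 46.2868*y - 0.587299999999999)/(2.4649*y^6 - 17.0188*y^5 + 26.7702*y^4 + 2.9684*y^3 + 21.5017*y^2 + 3.1872*y + 3.6864)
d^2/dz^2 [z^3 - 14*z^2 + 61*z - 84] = 6*z - 28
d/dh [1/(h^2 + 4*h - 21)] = 2*(-h - 2)/(h^2 + 4*h - 21)^2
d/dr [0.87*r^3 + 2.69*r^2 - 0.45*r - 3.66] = 2.61*r^2 + 5.38*r - 0.45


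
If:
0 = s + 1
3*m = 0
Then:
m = 0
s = -1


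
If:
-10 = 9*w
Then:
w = -10/9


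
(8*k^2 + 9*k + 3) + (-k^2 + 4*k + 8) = 7*k^2 + 13*k + 11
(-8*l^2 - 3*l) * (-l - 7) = 8*l^3 + 59*l^2 + 21*l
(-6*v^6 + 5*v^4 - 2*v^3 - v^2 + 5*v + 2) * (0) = 0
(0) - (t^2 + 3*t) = -t^2 - 3*t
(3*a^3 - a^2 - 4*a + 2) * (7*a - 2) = 21*a^4 - 13*a^3 - 26*a^2 + 22*a - 4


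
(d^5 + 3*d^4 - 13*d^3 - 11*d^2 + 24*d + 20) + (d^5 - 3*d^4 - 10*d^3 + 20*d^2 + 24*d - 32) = 2*d^5 - 23*d^3 + 9*d^2 + 48*d - 12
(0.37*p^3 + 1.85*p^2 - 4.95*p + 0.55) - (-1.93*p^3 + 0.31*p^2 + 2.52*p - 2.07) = 2.3*p^3 + 1.54*p^2 - 7.47*p + 2.62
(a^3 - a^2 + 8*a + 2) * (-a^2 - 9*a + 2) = -a^5 - 8*a^4 + 3*a^3 - 76*a^2 - 2*a + 4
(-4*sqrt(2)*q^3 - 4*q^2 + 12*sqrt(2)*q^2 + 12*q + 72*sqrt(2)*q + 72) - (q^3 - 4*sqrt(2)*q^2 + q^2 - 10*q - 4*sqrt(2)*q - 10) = -4*sqrt(2)*q^3 - q^3 - 5*q^2 + 16*sqrt(2)*q^2 + 22*q + 76*sqrt(2)*q + 82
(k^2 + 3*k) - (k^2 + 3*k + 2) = -2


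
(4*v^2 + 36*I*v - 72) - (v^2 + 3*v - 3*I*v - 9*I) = 3*v^2 - 3*v + 39*I*v - 72 + 9*I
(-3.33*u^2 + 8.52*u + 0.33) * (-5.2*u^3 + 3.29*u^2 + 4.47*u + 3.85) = 17.316*u^5 - 55.2597*u^4 + 11.4297*u^3 + 26.3496*u^2 + 34.2771*u + 1.2705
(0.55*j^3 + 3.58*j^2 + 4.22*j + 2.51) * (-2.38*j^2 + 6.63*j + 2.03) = -1.309*j^5 - 4.8739*j^4 + 14.8083*j^3 + 29.2722*j^2 + 25.2079*j + 5.0953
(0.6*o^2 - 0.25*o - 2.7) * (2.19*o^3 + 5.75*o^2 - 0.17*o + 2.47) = 1.314*o^5 + 2.9025*o^4 - 7.4525*o^3 - 14.0005*o^2 - 0.1585*o - 6.669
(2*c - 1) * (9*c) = 18*c^2 - 9*c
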